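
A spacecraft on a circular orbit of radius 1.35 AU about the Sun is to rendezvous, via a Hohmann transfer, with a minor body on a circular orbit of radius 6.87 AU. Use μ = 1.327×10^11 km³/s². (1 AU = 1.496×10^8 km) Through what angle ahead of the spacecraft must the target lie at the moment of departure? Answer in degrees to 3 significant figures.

In km: r₁ = 1.35 × 1.496×10^8 = 2.0196×10^8 km; r₂ = 6.87 × 1.496×10^8 = 1.027752×10^9 km.
Semi-major axis of the transfer orbit: a_t = (2.0196×10^8 + 1.027752×10^9)/2 = 6.14856×10^8 km.
The half-period of the transfer ellipse is t = π√(a_t³/μ) = 1.31484×10^8 s.
Target angular speed ω₂ = √(μ/r₂³) = 1.10561×10^-8 rad/s.
Angle swept by the target during transfer: ω₂·t = 1.4537 rad = 83.29°.
Arrival is 180° from departure on the ellipse, so φ = 180° − 83.29° = 96.7°.

φ = 96.7°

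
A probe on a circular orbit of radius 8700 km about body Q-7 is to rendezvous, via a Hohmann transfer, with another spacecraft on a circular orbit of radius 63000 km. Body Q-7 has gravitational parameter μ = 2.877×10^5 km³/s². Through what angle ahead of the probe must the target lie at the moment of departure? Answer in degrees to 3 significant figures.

φ = 103°

The Hohmann ellipse has a_t = (r₁ + r₂)/2 = 35850 km.
The half-period of the transfer ellipse is t = π√(a_t³/μ) = 39757 s.
The target's mean motion on its circular orbit is ω₂ = √(μ/r₂³) = 3.3920×10^-5 rad/s.
Angle swept by the target during transfer: ω₂·t = 1.3486 rad = 77.27°.
Arrival is 180° from departure on the ellipse, so φ = 180° − 77.27° = 103°.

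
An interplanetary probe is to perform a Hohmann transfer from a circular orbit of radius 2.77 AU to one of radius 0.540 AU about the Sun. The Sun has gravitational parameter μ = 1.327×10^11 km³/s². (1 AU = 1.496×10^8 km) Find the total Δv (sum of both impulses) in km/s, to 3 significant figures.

Δv = 19.6 km/s

In km: r₁ = 2.77 × 1.496×10^8 = 4.14392×10^8 km; r₂ = 0.540 × 1.496×10^8 = 8.0784×10^7 km.
Transfer-ellipse semi-major axis a_t = (r₁ + r₂)/2 = (4.14392×10^8 + 8.0784×10^7)/2 = 2.47588×10^8 km.
At r₁ the circular-orbit speed is v₁ = √(μ/r₁) = 17.8949 km/s.
On the transfer ellipse at r₁, vis-viva gives v_a = √[μ(2/r₁ − 1/a_t)] = 10.2218 km/s.
First burn Δv₁ = |v_a − v₁| = 7.6731 km/s.
At r₂, v₂ = √(μ/r₂) = 40.530 km/s.
Transfer-orbit speed at r₂: v_p = √[μ(2/r₂ − 1/a_t)] = 52.434 km/s.
Second burn Δv₂ = |v₂ − v_p| = 11.904 km/s.
Total Δv = Δv₁ + Δv₂ = 19.58 km/s.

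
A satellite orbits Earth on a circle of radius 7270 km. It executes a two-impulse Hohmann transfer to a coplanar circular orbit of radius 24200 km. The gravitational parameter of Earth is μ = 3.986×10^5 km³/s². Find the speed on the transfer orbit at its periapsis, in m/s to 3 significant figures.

The Hohmann ellipse has a_t = (r₁ + r₂)/2 = 15735 km.
The periapsis of the transfer ellipse is at r = 7270 km.
Vis-viva: v = √[μ(2/r − 1/a_t)] = √[3.986×10^5 × (2/7270 − 1/15735)] = 9.183 km/s.

v = 9180 m/s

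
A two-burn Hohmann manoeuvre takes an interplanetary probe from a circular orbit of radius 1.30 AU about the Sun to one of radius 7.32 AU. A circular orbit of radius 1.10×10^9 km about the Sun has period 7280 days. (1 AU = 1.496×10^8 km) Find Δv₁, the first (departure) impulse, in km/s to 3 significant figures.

Δv₁ = 7.92 km/s

From Kepler's third law T² = 4π²r³/μ at r = 1.10×10^9 km, T = 7280 days = 7280 × 86400 s = 6.28992×10^8 s: μ = 4π²r³/T² = 1.32815×10^11 km³/s².
In km: r₁ = 1.30 × 1.496×10^8 = 1.9448×10^8 km; r₂ = 7.32 × 1.496×10^8 = 1.095072×10^9 km.
Semi-major axis of the transfer orbit: a_t = (1.9448×10^8 + 1.095072×10^9)/2 = 6.44776×10^8 km.
Circular speed at r = 1.9448×10^8 km: v_c = √(μ/r) = 26.133 km/s.
Transfer-orbit speed at the same r (vis-viva, a = a_t): v_t = √[μ(2/r − 1/a_t)] = 34.057 km/s.
Δv₁ = |v_t − v_c| = |34.057 − 26.133| = 7.924 km/s.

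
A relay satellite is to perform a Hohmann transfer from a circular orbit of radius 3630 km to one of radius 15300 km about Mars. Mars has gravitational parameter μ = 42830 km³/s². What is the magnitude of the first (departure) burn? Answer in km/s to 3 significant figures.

The Hohmann ellipse has a_t = (r₁ + r₂)/2 = 9465 km.
On the circular orbit at r = 3630 km, v_c = √(μ/r) = 3.43495 km/s.
Vis-viva on the transfer ellipse at r = 3630 km gives v_t = √[μ(2/r − 1/a_t)] = 4.36723 km/s.
Δv₁ = |v_t − v_c| = |4.36723 − 3.43495| = 0.9323 km/s.

Δv₁ = 0.932 km/s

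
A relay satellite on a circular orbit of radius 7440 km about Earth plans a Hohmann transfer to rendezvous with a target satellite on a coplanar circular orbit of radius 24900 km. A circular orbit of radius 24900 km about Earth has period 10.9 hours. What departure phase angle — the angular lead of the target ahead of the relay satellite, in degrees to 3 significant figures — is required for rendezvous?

φ = 85.8°

From Kepler's third law T² = 4π²r³/μ at r = 24900 km, T = 10.9 hours = 10.9 × 3600 s = 39240 s: μ = 4π²r³/T² = 3.95822×10^5 km³/s².
The Hohmann ellipse has a_t = (r₁ + r₂)/2 = 16170 km.
Transfer time t = π√(a_t³/μ) = 10268 s.
The target's mean motion on its circular orbit is ω₂ = √(μ/r₂³) = 1.6012×10^-4 rad/s.
Angle swept by the target during transfer: ω₂·t = 1.6441 rad = 94.20°.
The relay satellite traverses 180° on the transfer ellipse, so the target must lead by 180° − 94.20° = 85.8°.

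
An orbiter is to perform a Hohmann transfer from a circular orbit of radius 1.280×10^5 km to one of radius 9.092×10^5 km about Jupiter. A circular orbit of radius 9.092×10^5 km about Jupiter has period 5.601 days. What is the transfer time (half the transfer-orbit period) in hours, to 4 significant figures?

t = 28.95 hours

From Kepler's third law T² = 4π²r³/μ at r = 9.092×10^5 km, T = 5.601 days = 5.601 × 86400 s = 4.839264×10^5 s: μ = 4π²r³/T² = 1.26701×10^8 km³/s².
Semi-major axis of the transfer orbit: a_t = (1.280×10^5 + 9.092×10^5)/2 = 5.186×10^5 km.
Half the transfer-orbit period gives t = π√(a_t³/μ) = 1.0423×10^5 s.
Converting: 1.0423×10^5 s ÷ 3600 s/hour = 28.95 hours.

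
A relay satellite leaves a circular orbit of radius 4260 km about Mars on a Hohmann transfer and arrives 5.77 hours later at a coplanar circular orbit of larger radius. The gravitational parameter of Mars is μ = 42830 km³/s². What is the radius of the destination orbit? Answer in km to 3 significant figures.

r₂ = 20400 km

Transfer time t = 5.77 hours = 20772 s, and t = π√(a_t³/μ).
So a_t = (μ t²/π²)^(1/3) = (42830 × (20772)² / π²)^(1/3) = 12325 km.
Since a_t = (r₁ + r₂)/2, r₂ = 2a_t − r₁ = 2×12325 − 4260 = 20390 km.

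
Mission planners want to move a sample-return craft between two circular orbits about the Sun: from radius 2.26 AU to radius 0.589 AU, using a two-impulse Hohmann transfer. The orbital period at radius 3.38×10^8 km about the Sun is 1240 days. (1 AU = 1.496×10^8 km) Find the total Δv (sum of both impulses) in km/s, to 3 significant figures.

From Kepler's third law T² = 4π²r³/μ at r = 3.38×10^8 km, T = 1240 days = 1240 × 86400 s = 1.07136×10^8 s: μ = 4π²r³/T² = 1.32813×10^11 km³/s².
In km: r₁ = 2.26 × 1.496×10^8 = 3.38096×10^8 km; r₂ = 0.589 × 1.496×10^8 = 8.81144×10^7 km.
Semi-major axis of the transfer orbit: a_t = (3.38096×10^8 + 8.81144×10^7)/2 = 2.131052×10^8 km.
At r₁ the circular-orbit speed is v₁ = √(μ/r₁) = 19.8198 km/s.
Transfer-orbit speed at r₁ (vis-viva): v_a = √[μ(2/r₁ − 1/a_t)] = 12.7446 km/s.
First burn Δv₁ = |v_a − v₁| = 7.0752 km/s.
At r₂, v₂ = √(μ/r₂) = 38.82362 km/s.
Transfer-orbit speed at r₂: v_p = √[μ(2/r₂ − 1/a_t)] = 48.90115 km/s.
Second burn Δv₂ = |v₂ − v_p| = 10.078 km/s.
Δv = Δv₁ + Δv₂ = 7.0752 + 10.078 = 17.15 km/s.

Δv = 17.2 km/s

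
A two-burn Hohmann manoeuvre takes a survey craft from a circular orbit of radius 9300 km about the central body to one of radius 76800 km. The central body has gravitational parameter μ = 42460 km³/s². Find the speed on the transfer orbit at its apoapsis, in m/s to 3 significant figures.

v = 346 m/s

Transfer-ellipse semi-major axis a_t = (r₁ + r₂)/2 = (9300 + 76800)/2 = 43050 km.
The apoapsis of the transfer ellipse is at r = 76800 km.
Vis-viva: v = √[μ(2/r − 1/a_t)] = √[42460 × (2/76800 − 1/43050)] = 0.3456 km/s.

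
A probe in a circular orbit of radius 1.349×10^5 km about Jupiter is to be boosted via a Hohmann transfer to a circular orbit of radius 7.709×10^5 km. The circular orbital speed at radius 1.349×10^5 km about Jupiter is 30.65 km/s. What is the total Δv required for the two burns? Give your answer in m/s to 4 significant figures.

From the circular-orbit relation v² = μ/r at r = 1.349×10^5 km: μ = v²r = (30.65)² × 1.349×10^5 = 1.26728×10^8 km³/s².
Transfer-ellipse semi-major axis a_t = (r₁ + r₂)/2 = (1.349×10^5 + 7.709×10^5)/2 = 4.529×10^5 km.
Circular speed at r₁: v₁ = √(μ/r₁) = √(1.26728×10^8/1.349×10^5) = 30.650 km/s.
Transfer-orbit speed at r₁ (vis-viva equation): v_p = √[μ(2/r₁ − 1/a_t)] = 39.988 km/s.
First burn Δv₁ = |v_p − v₁| = 9.338 km/s.
At r₂, v₂ = √(μ/r₂) = 12.8215 km/s.
Transfer-orbit speed at r₂: v_a = √[μ(2/r₂ − 1/a_t)] = 6.99749 km/s.
Second burn Δv₂ = |v₂ − v_a| = 5.824 km/s.
Δv = Δv₁ + Δv₂ = 9.338 + 5.824 = 15.16 km/s.

Δv = 15160 m/s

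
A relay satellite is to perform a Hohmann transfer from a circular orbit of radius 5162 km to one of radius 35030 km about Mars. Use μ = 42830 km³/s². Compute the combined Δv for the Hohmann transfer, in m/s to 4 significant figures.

Transfer-ellipse semi-major axis a_t = (r₁ + r₂)/2 = (5162 + 35030)/2 = 20096 km.
Circular speed at r₁: v₁ = √(μ/r₁) = √(42830/5162) = 2.880481 km/s.
Transfer-orbit speed at r₁ (vis-viva equation): v_p = √[μ(2/r₁ − 1/a_t)] = 3.803035 km/s.
First burn Δv₁ = |v_p − v₁| = 0.9226 km/s.
Circular speed at r₂: v₂ = √(μ/r₂) = 1.1057 km/s.
Transfer-orbit speed at r₂: v_a = √[μ(2/r₂ − 1/a_t)] = 0.56041 km/s.
Second burn Δv₂ = |v₂ − v_a| = 0.5453 km/s.
Δv = Δv₁ + Δv₂ = 0.9226 + 0.5453 = 1.468 km/s.

Δv = 1468 m/s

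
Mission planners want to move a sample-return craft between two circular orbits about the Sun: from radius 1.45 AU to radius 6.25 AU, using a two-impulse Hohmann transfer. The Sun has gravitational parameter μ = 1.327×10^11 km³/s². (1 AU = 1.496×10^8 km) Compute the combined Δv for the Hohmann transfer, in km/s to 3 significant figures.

Δv = 11.4 km/s

In km: r₁ = 1.45 × 1.496×10^8 = 2.1692×10^8 km; r₂ = 6.25 × 1.496×10^8 = 9.350×10^8 km.
Semi-major axis of the transfer orbit: a_t = (2.1692×10^8 + 9.350×10^8)/2 = 5.7596×10^8 km.
Circular speed at r₁: v₁ = √(μ/r₁) = √(1.327×10^11/2.1692×10^8) = 24.73 km/s.
On the transfer ellipse at r₁, vis-viva gives v_p = √[μ(2/r₁ − 1/a_t)] = 31.51 km/s.
First burn Δv₁ = |v_p − v₁| = 6.780 km/s.
Circular speed at r₂: v₂ = √(μ/r₂) = 11.913 km/s.
Transfer-orbit speed at r₂: v_a = √[μ(2/r₂ − 1/a_t)] = 7.3111 km/s.
Second burn Δv₂ = |v₂ − v_a| = 4.602 km/s.
Total Δv = Δv₁ + Δv₂ = 11.38 km/s.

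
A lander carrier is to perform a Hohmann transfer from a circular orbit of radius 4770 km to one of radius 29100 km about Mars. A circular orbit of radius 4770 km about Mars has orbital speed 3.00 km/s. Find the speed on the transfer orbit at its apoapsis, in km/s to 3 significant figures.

v = 0.645 km/s

From the circular-orbit relation v² = μ/r at r = 4770 km: μ = v²r = (3.00)² × 4770 = 42930.0 km³/s².
The Hohmann ellipse has a_t = (r₁ + r₂)/2 = 16935 km.
At apoapsis, r = 29100 km.
Vis-viva: v = √[μ(2/r − 1/a_t)] = √[42930.0 × (2/29100 − 1/16935)] = 0.6446 km/s.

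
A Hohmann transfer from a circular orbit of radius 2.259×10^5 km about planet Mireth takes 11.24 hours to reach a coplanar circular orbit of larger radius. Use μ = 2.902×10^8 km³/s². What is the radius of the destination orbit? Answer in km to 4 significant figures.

Transfer time t = 11.24 hours = 40464 s, and t = π√(a_t³/μ).
So a_t = (μ t²/π²)^(1/3) = (2.902×10^8 × (40464)² / π²)^(1/3) = 3.6379×10^5 km.
Since a_t = (r₁ + r₂)/2, r₂ = 2a_t − r₁ = 2×3.6379×10^5 − 2.259×10^5 = 5.0168×10^5 km.

r₂ = 5.017×10^5 km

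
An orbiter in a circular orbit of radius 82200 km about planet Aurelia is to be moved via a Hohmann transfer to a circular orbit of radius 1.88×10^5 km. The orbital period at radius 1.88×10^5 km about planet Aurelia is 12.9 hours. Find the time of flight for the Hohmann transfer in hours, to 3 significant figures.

t = 3.93 hours

From Kepler's third law T² = 4π²r³/μ at r = 1.88×10^5 km, T = 12.9 hours = 12.9 × 3600 s = 46440 s: μ = 4π²r³/T² = 1.21632×10^8 km³/s².
The Hohmann ellipse has a_t = (r₁ + r₂)/2 = 1.351×10^5 km.
Half the transfer-orbit period gives t = π√(a_t³/μ) = 14150 s.
Converting: 14150 s ÷ 3600 s/hour = 3.93 hours.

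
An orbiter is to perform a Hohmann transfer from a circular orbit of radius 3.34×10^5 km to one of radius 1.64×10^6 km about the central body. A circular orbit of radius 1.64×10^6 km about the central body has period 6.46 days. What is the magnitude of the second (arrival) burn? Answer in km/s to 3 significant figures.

From Kepler's third law T² = 4π²r³/μ at r = 1.64×10^6 km, T = 6.46 days = 6.46 × 86400 s = 5.58144×10^5 s: μ = 4π²r³/T² = 5.58983×10^8 km³/s².
The Hohmann ellipse has a_t = (r₁ + r₂)/2 = 9.870×10^5 km.
Circular speed at r = 1.640×10^6 km: v_c = √(μ/r) = 18.462 km/s.
Vis-viva on the transfer ellipse at r = 1.640×10^6 km gives v_t = √[μ(2/r − 1/a_t)] = 10.740 km/s.
Δv₂ = |v_t − v_c| = |10.740 − 18.462| = 7.722 km/s.

Δv₂ = 7.72 km/s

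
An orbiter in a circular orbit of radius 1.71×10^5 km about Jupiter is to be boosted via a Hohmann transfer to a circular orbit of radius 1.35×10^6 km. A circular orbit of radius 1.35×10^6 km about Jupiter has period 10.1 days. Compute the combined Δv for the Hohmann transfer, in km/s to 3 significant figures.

From Kepler's third law T² = 4π²r³/μ at r = 1.35×10^6 km, T = 10.1 days = 10.1 × 86400 s = 8.7264×10^5 s: μ = 4π²r³/T² = 1.27553×10^8 km³/s².
Transfer-ellipse semi-major axis a_t = (r₁ + r₂)/2 = (1.710×10^5 + 1.350×10^6)/2 = 7.605×10^5 km.
At r₁ the circular-orbit speed is v₁ = √(μ/r₁) = 27.312 km/s.
On the transfer ellipse at r₁, vis-viva equation gives v_p = √[μ(2/r₁ − 1/a_t)] = 36.389 km/s.
First burn Δv₁ = |v_p − v₁| = 9.077 km/s.
Circular speed at r₂: v₂ = √(μ/r₂) = 9.720 km/s.
Transfer-orbit speed at r₂: v_a = √[μ(2/r₂ − 1/a_t)] = 4.609 km/s.
Second burn Δv₂ = |v₂ − v_a| = 5.111 km/s.
Total Δv = Δv₁ + Δv₂ = 14.19 km/s.

Δv = 14.2 km/s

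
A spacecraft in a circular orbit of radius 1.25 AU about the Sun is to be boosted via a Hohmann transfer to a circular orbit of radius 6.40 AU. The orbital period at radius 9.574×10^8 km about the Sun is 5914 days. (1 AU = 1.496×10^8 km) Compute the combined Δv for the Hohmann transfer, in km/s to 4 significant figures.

From Kepler's third law T² = 4π²r³/μ at r = 9.574×10^8 km, T = 5914 days = 5914 × 86400 s = 5.109696×10^8 s: μ = 4π²r³/T² = 1.32694×10^11 km³/s².
In km: r₁ = 1.25 × 1.496×10^8 = 1.870×10^8 km; r₂ = 6.40 × 1.496×10^8 = 9.5744×10^8 km.
Transfer-ellipse semi-major axis a_t = (r₁ + r₂)/2 = (1.870×10^8 + 9.5744×10^8)/2 = 5.7222×10^8 km.
Circular speed at r₁: v₁ = √(μ/r₁) = √(1.32694×10^11/1.870×10^8) = 26.638 km/s.
Transfer-orbit speed at r₁ (v² = μ(2/r − 1/a)): v_p = √[μ(2/r₁ − 1/a_t)] = 34.457 km/s.
First burn Δv₁ = |v_p − v₁| = 7.819 km/s.
At r₂, v₂ = √(μ/r₂) = 11.773 km/s.
Transfer-orbit speed at r₂: v_a = √[μ(2/r₂ − 1/a_t)] = 6.7299 km/s.
Second burn Δv₂ = |v₂ − v_a| = 5.043 km/s.
Δv = Δv₁ + Δv₂ = 7.819 + 5.043 = 12.86 km/s.

Δv = 12.86 km/s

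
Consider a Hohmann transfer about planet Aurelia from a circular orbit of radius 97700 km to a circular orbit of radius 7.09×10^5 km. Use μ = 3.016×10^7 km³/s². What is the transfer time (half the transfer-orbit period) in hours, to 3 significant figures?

t = 40.7 hours

Transfer-ellipse semi-major axis a_t = (r₁ + r₂)/2 = (97700 + 7.090×10^5)/2 = 4.0335×10^5 km.
Half the transfer-orbit period gives t = π√(a_t³/μ) = 1.465×10^5 s.
Converting: 1.465×10^5 s ÷ 3600 s/hour = 40.7 hours.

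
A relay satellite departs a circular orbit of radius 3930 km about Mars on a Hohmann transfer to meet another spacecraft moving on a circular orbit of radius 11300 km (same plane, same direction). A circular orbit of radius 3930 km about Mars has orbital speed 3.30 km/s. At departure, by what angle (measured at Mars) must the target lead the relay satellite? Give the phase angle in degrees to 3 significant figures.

From the circular-orbit relation v² = μ/r at r = 3930 km: μ = v²r = (3.30)² × 3930 = 42797.7 km³/s².
Transfer-ellipse semi-major axis a_t = (r₁ + r₂)/2 = (3930 + 11300)/2 = 7615 km.
The half-period of the transfer ellipse is t = π√(a_t³/μ) = 10091 s.
Target angular speed ω₂ = √(μ/r₂³) = 1.7222×10^-4 rad/s.
Angle swept by the target during transfer: ω₂·t = 1.738 rad = 99.58°.
Arrival is 180° from departure on the ellipse, so φ = 180° − 99.58° = 80.4°.

φ = 80.4°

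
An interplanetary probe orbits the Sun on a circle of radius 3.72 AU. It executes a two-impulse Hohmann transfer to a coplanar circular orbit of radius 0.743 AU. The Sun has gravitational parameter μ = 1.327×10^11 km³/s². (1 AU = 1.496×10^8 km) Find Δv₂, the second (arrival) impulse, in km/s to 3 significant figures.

Δv₂ = 10.1 km/s

In km: r₁ = 3.72 × 1.496×10^8 = 5.56512×10^8 km; r₂ = 0.743 × 1.496×10^8 = 1.111528×10^8 km.
The Hohmann ellipse has a_t = (r₁ + r₂)/2 = 3.338324×10^8 km.
Circular speed at r = 1.111528×10^8 km: v_c = √(μ/r) = 34.55 km/s.
Vis-viva on the transfer ellipse at r = 1.111528×10^8 km gives v_t = √[μ(2/r − 1/a_t)] = 44.61 km/s.
Δv₂ = |v_t − v_c| = |44.61 − 34.55| = 10.06 km/s.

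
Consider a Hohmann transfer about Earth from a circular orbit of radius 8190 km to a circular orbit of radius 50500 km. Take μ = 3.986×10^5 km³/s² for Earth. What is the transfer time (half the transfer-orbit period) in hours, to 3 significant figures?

t = 6.95 hours

Semi-major axis of the transfer orbit: a_t = (8190 + 50500)/2 = 29345 km.
Transfer time t = π√(a_t³/μ) = π√((29345)³ / 3.986×10^5) = 25010 s.
Converting: 25010 s ÷ 3600 s/hour = 6.95 hours.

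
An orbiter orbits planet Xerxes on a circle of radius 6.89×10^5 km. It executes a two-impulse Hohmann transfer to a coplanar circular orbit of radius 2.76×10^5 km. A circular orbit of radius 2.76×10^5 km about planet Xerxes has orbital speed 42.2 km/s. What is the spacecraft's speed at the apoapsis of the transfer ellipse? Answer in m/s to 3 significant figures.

From the circular-orbit relation v² = μ/r at r = 2.76×10^5 km: μ = v²r = (42.2)² × 2.76×10^5 = 4.91512×10^8 km³/s².
The Hohmann ellipse has a_t = (r₁ + r₂)/2 = 4.825×10^5 km.
The apoapsis of the transfer ellipse is at r = 6.890×10^5 km.
Vis-viva: v = √[μ(2/r − 1/a_t)] = √[4.91512×10^8 × (2/6.890×10^5 − 1/4.825×10^5)] = 20.20 km/s.

v = 20200 m/s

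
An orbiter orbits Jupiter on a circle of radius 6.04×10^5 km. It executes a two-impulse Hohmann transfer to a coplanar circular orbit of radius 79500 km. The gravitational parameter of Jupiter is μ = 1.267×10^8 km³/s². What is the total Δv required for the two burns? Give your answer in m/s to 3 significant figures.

Δv = 20600 m/s

Transfer-ellipse semi-major axis a_t = (r₁ + r₂)/2 = (6.040×10^5 + 79500)/2 = 3.4175×10^5 km.
Circular speed at r₁: v₁ = √(μ/r₁) = √(1.267×10^8/6.040×10^5) = 14.4834 km/s.
On the transfer ellipse at r₁, vis-viva gives v_a = √[μ(2/r₁ − 1/a_t)] = 6.98553 km/s.
First burn Δv₁ = |v_a − v₁| = 7.498 km/s.
Circular speed at r₂: v₂ = √(μ/r₂) = 39.92 km/s.
Transfer-orbit speed at r₂: v_p = √[μ(2/r₂ − 1/a_t)] = 53.07 km/s.
Second burn Δv₂ = |v₂ − v_p| = 13.15 km/s.
Total Δv = Δv₁ + Δv₂ = 20.65 km/s.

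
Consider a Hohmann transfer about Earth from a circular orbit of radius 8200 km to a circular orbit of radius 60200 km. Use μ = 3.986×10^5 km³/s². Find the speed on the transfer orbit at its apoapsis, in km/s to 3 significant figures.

v = 1.26 km/s

Transfer-ellipse semi-major axis a_t = (r₁ + r₂)/2 = (8200 + 60200)/2 = 34200 km.
At apoapsis, r = 60200 km.
Vis-viva: v = √[μ(2/r − 1/a_t)] = √[3.986×10^5 × (2/60200 − 1/34200)] = 1.260 km/s.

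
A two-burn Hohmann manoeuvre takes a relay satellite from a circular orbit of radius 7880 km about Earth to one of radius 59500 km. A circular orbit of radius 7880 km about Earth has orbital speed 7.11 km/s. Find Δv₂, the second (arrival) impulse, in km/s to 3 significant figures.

From the circular-orbit relation v² = μ/r at r = 7880 km: μ = v²r = (7.11)² × 7880 = 3.98351×10^5 km³/s².
Transfer-ellipse semi-major axis a_t = (r₁ + r₂)/2 = (7880 + 59500)/2 = 33690 km.
On the circular orbit at r = 59500 km, v_c = √(μ/r) = 2.587 km/s.
Vis-viva on the transfer ellipse at r = 59500 km gives v_t = √[μ(2/r − 1/a_t)] = 1.251 km/s.
Δv₂ = |v_t − v_c| = |1.251 − 2.587| = 1.336 km/s.

Δv₂ = 1.34 km/s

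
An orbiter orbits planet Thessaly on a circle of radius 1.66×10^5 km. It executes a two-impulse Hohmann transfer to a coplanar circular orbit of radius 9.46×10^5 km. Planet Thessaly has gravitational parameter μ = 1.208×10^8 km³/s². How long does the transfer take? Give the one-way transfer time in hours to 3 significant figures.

t = 32.9 hours

The Hohmann ellipse has a_t = (r₁ + r₂)/2 = 5.560×10^5 km.
By Kepler's third law the transfer-orbit period is T = 2π√(a_t³/μ), so t = T/2 = 1.185×10^5 s.
Converting: 1.185×10^5 s ÷ 3600 s/hour = 32.9 hours.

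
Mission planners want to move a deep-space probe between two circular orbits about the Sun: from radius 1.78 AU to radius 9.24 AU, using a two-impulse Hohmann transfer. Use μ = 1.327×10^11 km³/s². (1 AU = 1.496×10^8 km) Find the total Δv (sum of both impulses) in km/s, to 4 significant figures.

Δv = 10.81 km/s

In km: r₁ = 1.78 × 1.496×10^8 = 2.66288×10^8 km; r₂ = 9.24 × 1.496×10^8 = 1.382304×10^9 km.
The Hohmann ellipse has a_t = (r₁ + r₂)/2 = 8.24296×10^8 km.
Circular speed at r₁: v₁ = √(μ/r₁) = √(1.327×10^11/2.66288×10^8) = 22.323 km/s.
On the transfer ellipse at r₁, vis-viva gives v_p = √[μ(2/r₁ − 1/a_t)] = 28.908 km/s.
First burn Δv₁ = |v_p − v₁| = 6.585 km/s.
Circular speed at r₂: v₂ = √(μ/r₂) = 9.798 km/s.
Transfer-orbit speed at r₂: v_a = √[μ(2/r₂ − 1/a_t)] = 5.569 km/s.
Second burn Δv₂ = |v₂ − v_a| = 4.229 km/s.
Δv = Δv₁ + Δv₂ = 6.585 + 4.229 = 10.81 km/s.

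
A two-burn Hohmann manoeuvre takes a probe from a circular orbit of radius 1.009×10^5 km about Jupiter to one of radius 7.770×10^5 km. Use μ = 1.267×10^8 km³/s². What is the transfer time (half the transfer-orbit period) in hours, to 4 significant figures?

The Hohmann ellipse has a_t = (r₁ + r₂)/2 = 4.3895×10^5 km.
By Kepler's third law the transfer-orbit period is T = 2π√(a_t³/μ), so t = T/2 = 81170 s.
Converting: 81170 s ÷ 3600 s/hour = 22.55 hours.

t = 22.55 hours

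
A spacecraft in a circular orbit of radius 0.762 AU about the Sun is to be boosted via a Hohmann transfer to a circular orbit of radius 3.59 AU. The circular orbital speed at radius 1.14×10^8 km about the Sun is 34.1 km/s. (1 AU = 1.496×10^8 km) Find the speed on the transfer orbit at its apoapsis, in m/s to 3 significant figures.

v = 9300 m/s

From the circular-orbit relation v² = μ/r at r = 1.14×10^8 km: μ = v²r = (34.1)² × 1.14×10^8 = 1.32560×10^11 km³/s².
In km: r₁ = 0.762 × 1.496×10^8 = 1.139952×10^8 km; r₂ = 3.59 × 1.496×10^8 = 5.37064×10^8 km.
The Hohmann ellipse has a_t = (r₁ + r₂)/2 = 3.255296×10^8 km.
The apoapsis of the transfer ellipse is at r = 5.37064×10^8 km.
Vis-viva: v = √[μ(2/r − 1/a_t)] = √[1.32560×10^11 × (2/5.37064×10^8 − 1/3.255296×10^8)] = 9.297 km/s.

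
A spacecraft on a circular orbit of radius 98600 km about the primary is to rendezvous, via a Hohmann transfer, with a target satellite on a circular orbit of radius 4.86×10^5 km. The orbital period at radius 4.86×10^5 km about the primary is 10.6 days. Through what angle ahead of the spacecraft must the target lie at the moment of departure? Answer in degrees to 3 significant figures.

φ = 96.0°

From Kepler's third law T² = 4π²r³/μ at r = 4.86×10^5 km, T = 10.6 days = 10.6 × 86400 s = 9.1584×10^5 s: μ = 4π²r³/T² = 5.40293×10^6 km³/s².
Transfer-ellipse semi-major axis a_t = (r₁ + r₂)/2 = (98600 + 4.860×10^5)/2 = 2.923×10^5 km.
The half-period of the transfer ellipse is t = π√(a_t³/μ) = 2.13589×10^5 s.
Target angular speed ω₂ = √(μ/r₂³) = 6.86057×10^-6 rad/s.
Angle swept by the target during transfer: ω₂·t = 1.4653 rad = 83.96°.
Arrival is 180° from departure on the ellipse, so φ = 180° − 83.96° = 96.0°.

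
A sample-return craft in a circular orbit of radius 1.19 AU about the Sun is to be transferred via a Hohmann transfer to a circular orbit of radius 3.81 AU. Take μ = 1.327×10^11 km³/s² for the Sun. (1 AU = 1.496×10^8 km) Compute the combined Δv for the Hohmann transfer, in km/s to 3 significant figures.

In km: r₁ = 1.19 × 1.496×10^8 = 1.78024×10^8 km; r₂ = 3.81 × 1.496×10^8 = 5.69976×10^8 km.
The Hohmann ellipse has a_t = (r₁ + r₂)/2 = 3.740×10^8 km.
At r₁ the circular-orbit speed is v₁ = √(μ/r₁) = 27.30211 km/s.
Transfer-orbit speed at r₁ (vis-viva equation): v_p = √[μ(2/r₁ − 1/a_t)] = 33.70456 km/s.
First burn Δv₁ = |v_p − v₁| = 6.402 km/s.
Circular speed at r₂: v₂ = √(μ/r₂) = 15.258 km/s.
Transfer-orbit speed at r₂: v_a = √[μ(2/r₂ − 1/a_t)] = 10.527 km/s.
Second burn Δv₂ = |v₂ − v_a| = 4.731 km/s.
Total Δv = Δv₁ + Δv₂ = 11.13 km/s.

Δv = 11.1 km/s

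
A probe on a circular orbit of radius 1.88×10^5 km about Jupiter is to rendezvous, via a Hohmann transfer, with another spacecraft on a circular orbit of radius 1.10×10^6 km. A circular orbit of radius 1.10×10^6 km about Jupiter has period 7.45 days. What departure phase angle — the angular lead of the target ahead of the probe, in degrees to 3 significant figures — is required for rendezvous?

From Kepler's third law T² = 4π²r³/μ at r = 1.10×10^6 km, T = 7.45 days = 7.45 × 86400 s = 6.4368×10^5 s: μ = 4π²r³/T² = 1.26823×10^8 km³/s².
Transfer-ellipse semi-major axis a_t = (r₁ + r₂)/2 = (1.880×10^5 + 1.100×10^6)/2 = 6.440×10^5 km.
Transfer time t = π√(a_t³/μ) = 1.4417×10^5 s.
Target angular speed ω₂ = √(μ/r₂³) = 9.7613×10^-6 rad/s.
Angle swept by the target during transfer: ω₂·t = 1.4073 rad = 80.63°.
The probe traverses 180° on the transfer ellipse, so the target must lead by 180° − 80.63° = 99.4°.

φ = 99.4°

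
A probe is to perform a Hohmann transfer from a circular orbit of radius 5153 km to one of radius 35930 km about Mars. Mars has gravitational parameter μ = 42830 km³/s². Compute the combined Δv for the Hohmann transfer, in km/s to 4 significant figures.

The Hohmann ellipse has a_t = (r₁ + r₂)/2 = 20541.5 km.
At r₁ the circular-orbit speed is v₁ = √(μ/r₁) = 2.8830 km/s.
Transfer-orbit speed at r₁ (vis-viva): v_p = √[μ(2/r₁ − 1/a_t)] = 3.8129 km/s.
First burn Δv₁ = |v_p − v₁| = 0.9299 km/s.
Circular speed at r₂: v₂ = √(μ/r₂) = 1.0918 km/s.
Transfer-orbit speed at r₂: v_a = √[μ(2/r₂ − 1/a_t)] = 0.54684 km/s.
Second burn Δv₂ = |v₂ − v_a| = 0.5450 km/s.
Total Δv = Δv₁ + Δv₂ = 1.475 km/s.

Δv = 1.475 km/s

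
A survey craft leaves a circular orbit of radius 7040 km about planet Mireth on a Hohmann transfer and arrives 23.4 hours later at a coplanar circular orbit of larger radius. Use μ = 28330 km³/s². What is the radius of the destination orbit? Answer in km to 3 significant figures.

Transfer time t = 23.4 hours = 84240 s, and t = π√(a_t³/μ).
So a_t = (μ t²/π²)^(1/3) = (28330 × (84240)² / π²)^(1/3) = 27310 km.
Since a_t = (r₁ + r₂)/2, r₂ = 2a_t − r₁ = 2×27310 − 7040 = 47580 km.

r₂ = 47600 km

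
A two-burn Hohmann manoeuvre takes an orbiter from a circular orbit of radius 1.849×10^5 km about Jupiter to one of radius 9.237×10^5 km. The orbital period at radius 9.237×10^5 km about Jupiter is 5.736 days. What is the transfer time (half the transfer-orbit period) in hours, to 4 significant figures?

From Kepler's third law T² = 4π²r³/μ at r = 9.237×10^5 km, T = 5.736 days = 5.736 × 86400 s = 4.955904×10^5 s: μ = 4π²r³/T² = 1.26680×10^8 km³/s².
The Hohmann ellipse has a_t = (r₁ + r₂)/2 = 5.543×10^5 km.
Transfer time t = π√(a_t³/μ) = π√((5.543×10^5)³ / 1.26680×10^8) = 1.152×10^5 s.
Converting: 1.152×10^5 s ÷ 3600 s/hour = 32.00 hours.

t = 32.00 hours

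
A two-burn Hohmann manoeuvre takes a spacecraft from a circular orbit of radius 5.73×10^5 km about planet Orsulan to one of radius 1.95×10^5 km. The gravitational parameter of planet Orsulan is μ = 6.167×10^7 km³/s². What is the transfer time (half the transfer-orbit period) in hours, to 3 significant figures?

The Hohmann ellipse has a_t = (r₁ + r₂)/2 = 3.840×10^5 km.
Half the transfer-orbit period gives t = π√(a_t³/μ) = 95190 s.
Converting: 95190 s ÷ 3600 s/hour = 26.4 hours.

t = 26.4 hours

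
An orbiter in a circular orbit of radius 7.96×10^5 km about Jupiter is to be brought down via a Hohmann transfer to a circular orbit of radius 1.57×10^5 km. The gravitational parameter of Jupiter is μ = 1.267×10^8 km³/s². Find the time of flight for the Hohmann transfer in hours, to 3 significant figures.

Transfer-ellipse semi-major axis a_t = (r₁ + r₂)/2 = (7.960×10^5 + 1.570×10^5)/2 = 4.765×10^5 km.
Half the transfer-orbit period gives t = π√(a_t³/μ) = 91800 s.
Converting: 91800 s ÷ 3600 s/hour = 25.5 hours.

t = 25.5 hours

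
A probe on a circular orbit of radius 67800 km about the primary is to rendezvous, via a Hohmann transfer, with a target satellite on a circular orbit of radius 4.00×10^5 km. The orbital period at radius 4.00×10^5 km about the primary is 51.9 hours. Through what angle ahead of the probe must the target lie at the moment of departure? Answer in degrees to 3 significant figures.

From Kepler's third law T² = 4π²r³/μ at r = 4.00×10^5 km, T = 51.9 hours = 51.9 × 3600 s = 1.8684×10^5 s: μ = 4π²r³/T² = 7.23769×10^7 km³/s².
Semi-major axis of the transfer orbit: a_t = (67800 + 4.000×10^5)/2 = 2.339×10^5 km.
Transfer time t = π√(a_t³/μ) = 41773 s.
Target angular speed ω₂ = √(μ/r₂³) = 3.3629×10^-5 rad/s.
Angle swept by the target during transfer: ω₂·t = 1.4048 rad = 80.49°.
The probe traverses 180° on the transfer ellipse, so the target must lead by 180° − 80.49° = 99.5°.

φ = 99.5°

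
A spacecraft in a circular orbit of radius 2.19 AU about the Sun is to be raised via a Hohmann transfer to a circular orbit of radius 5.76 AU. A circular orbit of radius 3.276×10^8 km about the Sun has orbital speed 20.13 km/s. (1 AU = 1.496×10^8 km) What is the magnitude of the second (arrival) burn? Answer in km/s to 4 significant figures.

Δv₂ = 3.199 km/s

From the circular-orbit relation v² = μ/r at r = 3.276×10^8 km: μ = v²r = (20.13)² × 3.276×10^8 = 1.32749×10^11 km³/s².
In km: r₁ = 2.19 × 1.496×10^8 = 3.27624×10^8 km; r₂ = 5.76 × 1.496×10^8 = 8.61696×10^8 km.
Semi-major axis of the transfer orbit: a_t = (3.27624×10^8 + 8.61696×10^8)/2 = 5.9466×10^8 km.
On the circular orbit at r = 8.61696×10^8 km, v_c = √(μ/r) = 12.412 km/s.
Vis-viva on the transfer ellipse at r = 8.61696×10^8 km gives v_t = √[μ(2/r − 1/a_t)] = 9.2128 km/s.
Δv₂ = |v_t − v_c| = |9.2128 − 12.412| = 3.199 km/s.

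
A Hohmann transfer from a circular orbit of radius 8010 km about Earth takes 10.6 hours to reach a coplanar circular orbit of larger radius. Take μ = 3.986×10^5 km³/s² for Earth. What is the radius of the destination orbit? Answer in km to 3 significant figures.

r₂ = 69800 km

Transfer time t = 10.6 hours = 38160 s, and t = π√(a_t³/μ).
So a_t = (μ t²/π²)^(1/3) = (3.986×10^5 × (38160)² / π²)^(1/3) = 38888 km.
Since a_t = (r₁ + r₂)/2, r₂ = 2a_t − r₁ = 2×38888 − 8010 = 69766 km.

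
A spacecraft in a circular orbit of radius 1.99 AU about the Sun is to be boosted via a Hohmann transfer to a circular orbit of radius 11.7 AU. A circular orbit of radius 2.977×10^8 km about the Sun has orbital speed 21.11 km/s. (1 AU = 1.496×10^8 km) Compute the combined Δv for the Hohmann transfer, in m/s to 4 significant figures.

Δv = 10500 m/s

From the circular-orbit relation v² = μ/r at r = 2.977×10^8 km: μ = v²r = (21.11)² × 2.977×10^8 = 1.32665×10^11 km³/s².
In km: r₁ = 1.99 × 1.496×10^8 = 2.97704×10^8 km; r₂ = 11.7 × 1.496×10^8 = 1.75032×10^9 km.
Semi-major axis of the transfer orbit: a_t = (2.97704×10^8 + 1.75032×10^9)/2 = 1.024012×10^9 km.
At r₁ the circular-orbit speed is v₁ = √(μ/r₁) = 21.110 km/s.
Transfer-orbit speed at r₁ (vis-viva equation): v_p = √[μ(2/r₁ − 1/a_t)] = 27.599 km/s.
First burn Δv₁ = |v_p − v₁| = 6.489 km/s.
At r₂, v₂ = √(μ/r₂) = 8.706 km/s.
Transfer-orbit speed at r₂: v_a = √[μ(2/r₂ − 1/a_t)] = 4.694 km/s.
Second burn Δv₂ = |v₂ − v_a| = 4.012 km/s.
Δv = Δv₁ + Δv₂ = 6.489 + 4.012 = 10.50 km/s.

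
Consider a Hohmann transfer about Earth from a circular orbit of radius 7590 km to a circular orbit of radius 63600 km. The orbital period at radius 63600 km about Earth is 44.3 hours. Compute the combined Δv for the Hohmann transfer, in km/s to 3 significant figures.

Δv = 3.79 km/s

From Kepler's third law T² = 4π²r³/μ at r = 63600 km, T = 44.3 hours = 44.3 × 3600 s = 1.5948×10^5 s: μ = 4π²r³/T² = 3.99318×10^5 km³/s².
Semi-major axis of the transfer orbit: a_t = (7590 + 63600)/2 = 35595 km.
At r₁ the circular-orbit speed is v₁ = √(μ/r₁) = 7.2533 km/s.
On the transfer ellipse at r₁, v² = μ(2/r − 1/a) gives v_p = √[μ(2/r₁ − 1/a_t)] = 9.6956 km/s.
First burn Δv₁ = |v_p − v₁| = 2.442 km/s.
At r₂, v₂ = √(μ/r₂) = 2.506 km/s.
Transfer-orbit speed at r₂: v_a = √[μ(2/r₂ − 1/a_t)] = 1.157 km/s.
Second burn Δv₂ = |v₂ − v_a| = 1.349 km/s.
Δv = Δv₁ + Δv₂ = 2.442 + 1.349 = 3.791 km/s.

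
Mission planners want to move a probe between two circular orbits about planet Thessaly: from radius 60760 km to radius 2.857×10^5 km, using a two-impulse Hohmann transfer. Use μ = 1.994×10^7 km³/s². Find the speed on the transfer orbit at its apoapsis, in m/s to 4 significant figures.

Semi-major axis of the transfer orbit: a_t = (60760 + 2.857×10^5)/2 = 1.7323×10^5 km.
At apoapsis, r = 2.857×10^5 km.
From the vis-viva equation, v = √[μ(2/r − 1/a_t)] = 4.948 km/s.

v = 4948 m/s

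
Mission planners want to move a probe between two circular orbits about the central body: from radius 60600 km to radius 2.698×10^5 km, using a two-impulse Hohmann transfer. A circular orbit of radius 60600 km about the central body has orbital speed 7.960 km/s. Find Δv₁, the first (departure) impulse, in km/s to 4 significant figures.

From the circular-orbit relation v² = μ/r at r = 60600 km: μ = v²r = (7.960)² × 60600 = 3.83971×10^6 km³/s².
The Hohmann ellipse has a_t = (r₁ + r₂)/2 = 1.652×10^5 km.
On the circular orbit at r = 60600 km, v_c = √(μ/r) = 7.9600 km/s.
Transfer-orbit speed at the same r (vis-viva, a = a_t): v_t = √[μ(2/r − 1/a_t)] = 10.173 km/s.
Δv₁ = |v_t − v_c| = |10.173 − 7.9600| = 2.213 km/s.

Δv₁ = 2.213 km/s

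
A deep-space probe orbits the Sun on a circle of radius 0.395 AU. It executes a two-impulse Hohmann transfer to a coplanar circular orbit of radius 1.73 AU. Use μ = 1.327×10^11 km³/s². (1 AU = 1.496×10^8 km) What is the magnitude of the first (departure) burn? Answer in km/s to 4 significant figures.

Δv₁ = 13.08 km/s

In km: r₁ = 0.395 × 1.496×10^8 = 5.9092×10^7 km; r₂ = 1.73 × 1.496×10^8 = 2.58808×10^8 km.
The Hohmann ellipse has a_t = (r₁ + r₂)/2 = 1.5895×10^8 km.
Circular speed at r = 5.9092×10^7 km: v_c = √(μ/r) = 47.39 km/s.
Transfer-orbit speed at the same r (vis-viva, a = a_t): v_t = √[μ(2/r − 1/a_t)] = 60.47 km/s.
Δv₁ = |v_t − v_c| = |60.47 − 47.39| = 13.08 km/s.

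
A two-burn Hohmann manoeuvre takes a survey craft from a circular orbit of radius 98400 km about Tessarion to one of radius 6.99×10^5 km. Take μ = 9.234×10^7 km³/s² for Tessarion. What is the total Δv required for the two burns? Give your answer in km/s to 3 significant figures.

Δv = 15.7 km/s

Transfer-ellipse semi-major axis a_t = (r₁ + r₂)/2 = (98400 + 6.990×10^5)/2 = 3.987×10^5 km.
Circular speed at r₁: v₁ = √(μ/r₁) = √(9.234×10^7/98400) = 30.6336 km/s.
Transfer-orbit speed at r₁ (vis-viva equation): v_p = √[μ(2/r₁ − 1/a_t)] = 40.5614 km/s.
First burn Δv₁ = |v_p − v₁| = 9.928 km/s.
Circular speed at r₂: v₂ = √(μ/r₂) = 11.494 km/s.
Transfer-orbit speed at r₂: v_a = √[μ(2/r₂ − 1/a_t)] = 5.7099 km/s.
Second burn Δv₂ = |v₂ − v_a| = 5.784 km/s.
Δv = Δv₁ + Δv₂ = 9.928 + 5.784 = 15.71 km/s.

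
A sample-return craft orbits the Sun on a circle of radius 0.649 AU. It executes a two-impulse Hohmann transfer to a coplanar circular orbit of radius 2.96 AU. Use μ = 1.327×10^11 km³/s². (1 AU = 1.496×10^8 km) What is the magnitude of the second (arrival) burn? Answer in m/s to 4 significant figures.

In km: r₁ = 0.649 × 1.496×10^8 = 9.70904×10^7 km; r₂ = 2.96 × 1.496×10^8 = 4.42816×10^8 km.
The Hohmann ellipse has a_t = (r₁ + r₂)/2 = 2.699532×10^8 km.
Circular speed at r = 4.42816×10^8 km: v_c = √(μ/r) = 17.311 km/s.
Vis-viva on the transfer ellipse at r = 4.42816×10^8 km gives v_t = √[μ(2/r − 1/a_t)] = 10.382 km/s.
Δv₂ = |v_t − v_c| = |10.382 − 17.311| = 6.929 km/s.

Δv₂ = 6929 m/s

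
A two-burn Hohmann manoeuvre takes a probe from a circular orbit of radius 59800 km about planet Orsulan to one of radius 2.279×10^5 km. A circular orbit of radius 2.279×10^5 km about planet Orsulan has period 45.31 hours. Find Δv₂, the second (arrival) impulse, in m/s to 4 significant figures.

From Kepler's third law T² = 4π²r³/μ at r = 2.279×10^5 km, T = 45.31 hours = 45.31 × 3600 s = 1.63116×10^5 s: μ = 4π²r³/T² = 1.75630×10^7 km³/s².
Transfer-ellipse semi-major axis a_t = (r₁ + r₂)/2 = (59800 + 2.279×10^5)/2 = 1.4385×10^5 km.
Circular speed at r = 2.279×10^5 km: v_c = √(μ/r) = 8.779 km/s.
Transfer-orbit speed at the same r (vis-viva, a = a_t): v_t = √[μ(2/r − 1/a_t)] = 5.660 km/s.
Δv₂ = |v_t − v_c| = |5.660 − 8.779| = 3.119 km/s.

Δv₂ = 3119 m/s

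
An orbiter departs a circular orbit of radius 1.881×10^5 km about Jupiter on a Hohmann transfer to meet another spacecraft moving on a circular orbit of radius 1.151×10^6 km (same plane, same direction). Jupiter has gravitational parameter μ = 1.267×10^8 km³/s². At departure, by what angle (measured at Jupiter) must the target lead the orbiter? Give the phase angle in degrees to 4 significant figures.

φ = 100.1°

Semi-major axis of the transfer orbit: a_t = (1.881×10^5 + 1.151×10^6)/2 = 6.6955×10^5 km.
The half-period of the transfer ellipse is t = π√(a_t³/μ) = 1.5291×10^5 s.
The target's mean motion on its circular orbit is ω₂ = √(μ/r₂³) = 9.1154×10^-6 rad/s.
Angle swept by the target during transfer: ω₂·t = 1.3938 rad = 79.86°.
The orbiter traverses 180° on the transfer ellipse, so the target must lead by 180° − 79.86° = 100.1°.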